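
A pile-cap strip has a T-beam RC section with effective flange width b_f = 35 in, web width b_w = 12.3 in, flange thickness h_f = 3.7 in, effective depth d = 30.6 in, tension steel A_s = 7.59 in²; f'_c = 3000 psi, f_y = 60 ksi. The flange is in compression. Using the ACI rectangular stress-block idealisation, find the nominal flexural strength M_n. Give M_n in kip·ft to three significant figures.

M_n ≈ 1050 kip·ft

Tension: T = A_s f_y = 7.59 × 60 = 455.4 kips.
Try a within the flange: a = T/(0.85 f'_c b_f) = 455.4/(0.85 × 3 × 35) = 5.103 in.
a = 5.103 > h_f = 3.7 in: the block extends into the web. Split into flange-overhang and web parts.
C_f = 0.85 f'_c (b_f − b_w) h_f = 0.85 × 3 × (35 − 12.3) × 3.7 = 214.2 kips.
Remaining web compression depth: a_w = (T − C_f)/(0.85 f'_c b_w) = (455.4 − 214.2)/(0.85 × 3 × 12.3) = 7.690 in.
M_n = C_f(d − h_f/2) + (T − C_f)(d − a_w/2) = 214.2 × (30.6 − 1.85) + 241.2 × (30.6 − 3.845) = 6158.3 + 6453.3 = 12611.6 kip·in.
M_n = 12611.6/12 = 1050.97 kip·ft.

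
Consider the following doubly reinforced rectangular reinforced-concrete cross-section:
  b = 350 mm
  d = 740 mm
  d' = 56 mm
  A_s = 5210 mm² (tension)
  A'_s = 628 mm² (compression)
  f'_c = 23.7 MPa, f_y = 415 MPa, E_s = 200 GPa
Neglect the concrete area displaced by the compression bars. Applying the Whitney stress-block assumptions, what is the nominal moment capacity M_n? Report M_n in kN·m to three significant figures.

M_n ≈ 1330 kN·m

Assume both tension and compression steel yield.
Net tension couple steel: A_s − A'_s = 4582 mm².
a = (A_s − A'_s) f_y / (0.85 f'_c b) = 1901530/(0.85 × 23.7 × 350) = 269.69 mm.
c = a/β₁ = 269.69/0.85 = 317.28 mm; ε'_s = 0.003(c − d')/c = 0.0025 ≥ f_y/E_s = 0.0021, so compression steel does yield.
M_n = (A_s − A'_s) f_y (d − a/2) + A'_s f_y (d − d') = [1901530 × (740 − 134.845) + 260620 × (740 − 56)] × 10⁻⁶ = 1150.72 + 178.26 = 1328.98 kN·m.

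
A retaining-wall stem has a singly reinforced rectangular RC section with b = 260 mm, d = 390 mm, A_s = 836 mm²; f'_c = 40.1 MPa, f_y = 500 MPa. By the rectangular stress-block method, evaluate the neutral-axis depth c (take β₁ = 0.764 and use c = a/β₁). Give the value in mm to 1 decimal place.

c ≈ 61.7 mm

T = A_s f_y = 836 × 500 = 418000 N = 418 kN.
Setting C = 0.85 f'_c a b equal to T: a = 418000/(0.85 × 40.1 × 260) = 47.167 mm.
With β₁ = 0.764, c = a/β₁ = 47.167/0.764 = 61.7 mm.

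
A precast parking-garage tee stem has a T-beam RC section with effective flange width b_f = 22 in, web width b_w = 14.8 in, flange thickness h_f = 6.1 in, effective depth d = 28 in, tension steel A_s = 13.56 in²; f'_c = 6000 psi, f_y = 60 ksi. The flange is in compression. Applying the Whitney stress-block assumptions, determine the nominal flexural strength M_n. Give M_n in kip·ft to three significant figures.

Tension: T = A_s f_y = 13.56 × 60 = 813.6 kips.
Try a within the flange: a = T/(0.85 f'_c b_f) = 813.6/(0.85 × 6 × 22) = 7.251 in.
a = 7.251 > h_f = 6.1 in: the block extends into the web. Split into flange-overhang and web parts.
C_f = 0.85 f'_c (b_f − b_w) h_f = 0.85 × 6 × (22 − 14.8) × 6.1 = 224.0 kips.
Remaining web compression depth: a_w = (T − C_f)/(0.85 f'_c b_w) = (813.6 − 224.0)/(0.85 × 6 × 14.8) = 7.811 in.
M_n = C_f(d − h_f/2) + (T − C_f)(d − a_w/2) = 224.0 × (28 − 3.05) + 589.6 × (28 − 3.9055) = 5588.8 + 14206.1 = 19794.9 kip·in.
M_n = 19794.9/12 = 1649.58 kip·ft.

M_n ≈ 1650 kip·ft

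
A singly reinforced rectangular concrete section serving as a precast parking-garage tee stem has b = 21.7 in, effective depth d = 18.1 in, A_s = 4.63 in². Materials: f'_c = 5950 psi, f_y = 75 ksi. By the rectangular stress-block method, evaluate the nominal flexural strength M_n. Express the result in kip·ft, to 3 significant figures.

T = A_s f_y = 4.63 × 75 = 347.25 kips.
a = T/(0.85 f'_c b) = 347.25/(0.85 × 5.95 × 21.7) = 3.164 in.
M_n = T(d − a/2) = 347.25 × (18.1 − 1.582) = 5735.9 kip·in = 5735.9/12 = 477.99 kip·ft.

M_n ≈ 478 kip·ft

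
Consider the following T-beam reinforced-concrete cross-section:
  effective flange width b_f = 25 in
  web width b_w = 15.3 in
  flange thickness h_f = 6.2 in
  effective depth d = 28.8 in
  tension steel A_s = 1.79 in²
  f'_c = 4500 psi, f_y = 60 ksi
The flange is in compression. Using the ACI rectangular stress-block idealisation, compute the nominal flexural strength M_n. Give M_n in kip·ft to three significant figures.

Tension: T = A_s f_y = 1.79 × 60 = 107.4 kips.
Try a within the flange: a = T/(0.85 f'_c b_f) = 107.4/(0.85 × 4.5 × 25) = 1.123 in.
Since a = 1.123 ≤ h_f = 6.2 in, the stress block lies entirely in the flange; analyse as a rectangular beam of width b_f.
M_n = T(d − a/2) = 107.4 × (28.8 − 0.5615) = 3032.8 kip·in.
M_n = 3032.8/12 = 252.73 kip·ft.

M_n ≈ 253 kip·ft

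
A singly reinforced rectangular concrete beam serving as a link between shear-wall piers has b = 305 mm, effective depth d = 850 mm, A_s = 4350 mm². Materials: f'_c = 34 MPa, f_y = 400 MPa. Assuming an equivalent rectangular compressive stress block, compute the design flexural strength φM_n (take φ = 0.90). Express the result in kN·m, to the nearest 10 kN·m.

T = A_s f_y = 4350 × 400 = 1740000 N = 1740 kN.
From C = T: a = T/(0.85 f'_c b) = 1740000/(0.85 × 34 × 305) = 197.40 mm.
M_n = T(d − a/2) = 1740 kN × (850 − 98.7) mm = 1307.26 kN·m.
φM_n = 0.90 × 1307.26 = 1176.53 kN·m.

φM_n ≈ 1180 kN·m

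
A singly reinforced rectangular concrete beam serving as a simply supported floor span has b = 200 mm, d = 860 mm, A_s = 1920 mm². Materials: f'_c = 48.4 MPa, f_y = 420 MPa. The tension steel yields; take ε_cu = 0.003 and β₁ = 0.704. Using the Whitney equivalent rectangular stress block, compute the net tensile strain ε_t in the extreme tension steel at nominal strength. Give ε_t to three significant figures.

a = A_s f_y/(0.85 f'_c b) = 98.01 mm.
β₁ = 0.704, so c = a/β₁ = 98.01/0.704 = 139.22 mm.
From the linear strain diagram with ε_cu = 0.003: ε_t = 0.003 (d − c)/c = 0.003 × (860 − 139.22)/139.22 = 0.0155.
Since ε_t ≥ 0.005, the section is tension-controlled.

ε_t ≈ 0.0155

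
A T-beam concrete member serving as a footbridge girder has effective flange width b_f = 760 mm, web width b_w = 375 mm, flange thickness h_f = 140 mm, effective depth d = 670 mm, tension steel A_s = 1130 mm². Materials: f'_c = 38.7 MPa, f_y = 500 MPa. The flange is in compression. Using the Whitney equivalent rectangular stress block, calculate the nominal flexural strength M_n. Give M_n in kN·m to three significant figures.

M_n ≈ 372 kN·m

Tension: T = A_s f_y = 1130 × 500 = 565000 N.
Try a within the flange: a = T/(0.85 f'_c b_f) = 565000/(0.85 × 38.7 × 760) = 22.60 mm.
Since a = 22.60 ≤ h_f = 140 mm, the stress block lies entirely in the flange; analyse as a rectangular beam of width b_f.
M_n = T(d − a/2) = 565000 × (670 − 11.3) = 372.17 × 10⁶ N·mm.
M_n = 372.17 kN·m.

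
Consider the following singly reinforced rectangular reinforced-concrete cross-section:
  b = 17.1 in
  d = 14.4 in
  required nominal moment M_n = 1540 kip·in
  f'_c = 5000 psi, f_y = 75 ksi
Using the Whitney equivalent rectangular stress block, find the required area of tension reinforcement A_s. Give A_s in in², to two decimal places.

A_s ≈ 1.51 in²

From M_n = 0.85 f'_c a b (d − a/2):
a = d − √(d² − 2M_n/(0.85 f'_c b)) = 14.4 − √(14.4² − 2 × 1540/(0.85 × 5 × 17.1)) = 1.556 in.
A_s = 0.85 f'_c a b / f_y = 0.85 × 5 × 1.556 × 17.1 / 75 = 1.508 in².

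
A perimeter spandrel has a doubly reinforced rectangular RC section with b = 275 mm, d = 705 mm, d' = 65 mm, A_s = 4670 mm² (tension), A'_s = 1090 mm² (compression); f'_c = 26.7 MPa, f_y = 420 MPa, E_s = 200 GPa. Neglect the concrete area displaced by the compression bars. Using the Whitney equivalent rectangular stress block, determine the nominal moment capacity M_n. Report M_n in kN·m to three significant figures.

M_n ≈ 1170 kN·m

Assume both tension and compression steel yield.
Net tension couple steel: A_s − A'_s = 3580 mm².
a = (A_s − A'_s) f_y / (0.85 f'_c b) = 1503600/(0.85 × 26.7 × 275) = 240.92 mm.
c = a/β₁ = 240.92/0.85 = 283.44 mm; ε'_s = 0.003(c − d')/c = 0.0023 ≥ f_y/E_s = 0.0021, so compression steel does yield.
M_n = (A_s − A'_s) f_y (d − a/2) + A'_s f_y (d − d') = [1503600 × (705 − 120.46) + 457800 × (705 − 65)] × 10⁻⁶ = 878.91 + 292.99 = 1171.90 kN·m.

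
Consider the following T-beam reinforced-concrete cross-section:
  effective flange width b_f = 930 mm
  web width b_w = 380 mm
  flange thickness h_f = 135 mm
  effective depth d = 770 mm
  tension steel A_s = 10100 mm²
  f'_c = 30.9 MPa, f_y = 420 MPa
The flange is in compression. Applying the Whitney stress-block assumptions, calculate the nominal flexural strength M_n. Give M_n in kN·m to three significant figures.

M_n ≈ 2870 kN·m

Tension: T = A_s f_y = 10100 × 420 = 4242000 N.
Try a within the flange: a = T/(0.85 f'_c b_f) = 4242000/(0.85 × 30.9 × 930) = 173.66 mm.
a = 173.66 > h_f = 135 mm: the block extends into the web. Split into flange-overhang and web parts.
C_f = 0.85 f'_c (b_f − b_w) h_f = 0.85 × 30.9 × (930 − 380) × 135 = 1950176 N.
Remaining web compression depth: a_w = (T − C_f)/(0.85 f'_c b_w) = (4242000 − 1950176)/(0.85 × 30.9 × 380) = 229.63 mm.
M_n = C_f(d − h_f/2) + (T − C_f)(d − a_w/2) = 1950176 × (770 − 67.5) + 2291824 × (770 − 114.815) = 1370.00 + 1501.57 = 2871.57 × 10⁶ N·mm.
M_n = 2871.57 kN·m.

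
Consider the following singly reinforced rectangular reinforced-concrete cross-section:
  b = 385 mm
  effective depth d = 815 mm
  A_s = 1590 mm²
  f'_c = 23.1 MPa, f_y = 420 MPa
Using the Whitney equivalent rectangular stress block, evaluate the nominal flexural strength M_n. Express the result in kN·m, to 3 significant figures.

M_n ≈ 515 kN·m

T = A_s f_y = 1590 × 420 = 667800 N = 667.8 kN.
From C = T: a = T/(0.85 f'_c b) = 667800/(0.85 × 23.1 × 385) = 88.34 mm.
M_n = T(d − a/2) = 667.8 kN × (815 − 44.17) mm = 514.76 kN·m.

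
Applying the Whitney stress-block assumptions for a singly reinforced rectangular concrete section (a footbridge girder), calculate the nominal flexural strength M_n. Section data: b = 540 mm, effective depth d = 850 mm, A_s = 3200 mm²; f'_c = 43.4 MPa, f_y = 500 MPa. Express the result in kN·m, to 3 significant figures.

M_n ≈ 1300 kN·m

T = A_s f_y = 3200 × 500 = 1600000 N = 1600 kN.
From C = T: a = T/(0.85 f'_c b) = 1600000/(0.85 × 43.4 × 540) = 80.32 mm.
M_n = T(d − a/2) = 1600 kN × (850 − 40.16) mm = 1295.74 kN·m.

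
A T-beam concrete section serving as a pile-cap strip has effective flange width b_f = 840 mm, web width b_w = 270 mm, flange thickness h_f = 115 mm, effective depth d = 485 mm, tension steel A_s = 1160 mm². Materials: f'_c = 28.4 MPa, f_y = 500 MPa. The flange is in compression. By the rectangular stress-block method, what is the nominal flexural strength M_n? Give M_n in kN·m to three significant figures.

M_n ≈ 273 kN·m

Tension: T = A_s f_y = 1160 × 500 = 580000 N.
Try a within the flange: a = T/(0.85 f'_c b_f) = 580000/(0.85 × 28.4 × 840) = 28.60 mm.
Since a = 28.60 ≤ h_f = 115 mm, the stress block lies entirely in the flange; analyse as a rectangular beam of width b_f.
M_n = T(d − a/2) = 580000 × (485 − 14.3) = 273.01 × 10⁶ N·mm.
M_n = 273.01 kN·m.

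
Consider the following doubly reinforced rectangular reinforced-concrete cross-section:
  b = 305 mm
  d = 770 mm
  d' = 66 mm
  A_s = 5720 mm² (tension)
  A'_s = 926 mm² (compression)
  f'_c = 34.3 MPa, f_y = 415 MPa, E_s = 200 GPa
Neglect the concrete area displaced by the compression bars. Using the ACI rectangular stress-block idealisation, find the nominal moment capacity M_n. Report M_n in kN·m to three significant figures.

M_n ≈ 1580 kN·m

Assume both tension and compression steel yield.
Net tension couple steel: A_s − A'_s = 4794 mm².
a = (A_s − A'_s) f_y / (0.85 f'_c b) = 1989510/(0.85 × 34.3 × 305) = 223.73 mm.
c = a/β₁ = 223.73/0.805 = 277.93 mm; ε'_s = 0.003(c − d')/c = 0.0023 ≥ f_y/E_s = 0.0021, so compression steel does yield.
M_n = (A_s − A'_s) f_y (d − a/2) + A'_s f_y (d − d') = [1989510 × (770 − 111.865) + 384290 × (770 − 66)] × 10⁻⁶ = 1309.37 + 270.54 = 1579.91 kN·m.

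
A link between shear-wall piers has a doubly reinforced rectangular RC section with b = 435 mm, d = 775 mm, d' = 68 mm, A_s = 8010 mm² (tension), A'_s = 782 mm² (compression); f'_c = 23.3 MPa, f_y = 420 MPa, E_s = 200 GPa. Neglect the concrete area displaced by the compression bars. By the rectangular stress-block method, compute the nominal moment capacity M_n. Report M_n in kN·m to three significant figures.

M_n ≈ 2050 kN·m

Assume both tension and compression steel yield.
Net tension couple steel: A_s − A'_s = 7228 mm².
a = (A_s − A'_s) f_y / (0.85 f'_c b) = 3035760/(0.85 × 23.3 × 435) = 352.37 mm.
c = a/β₁ = 352.37/0.85 = 414.55 mm; ε'_s = 0.003(c − d')/c = 0.0025 ≥ f_y/E_s = 0.0021, so compression steel does yield.
M_n = (A_s − A'_s) f_y (d − a/2) + A'_s f_y (d − d') = [3035760 × (775 − 176.185) + 328440 × (775 − 68)] × 10⁻⁶ = 1817.86 + 232.21 = 2050.07 kN·m.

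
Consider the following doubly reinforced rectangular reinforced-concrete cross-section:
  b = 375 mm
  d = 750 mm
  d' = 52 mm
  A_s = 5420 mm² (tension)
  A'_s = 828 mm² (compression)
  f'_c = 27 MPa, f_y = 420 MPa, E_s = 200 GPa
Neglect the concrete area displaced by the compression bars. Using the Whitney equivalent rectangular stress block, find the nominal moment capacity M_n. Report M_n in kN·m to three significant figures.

Assume both tension and compression steel yield.
Net tension couple steel: A_s − A'_s = 4592 mm².
a = (A_s − A'_s) f_y / (0.85 f'_c b) = 1928640/(0.85 × 27 × 375) = 224.10 mm.
c = a/β₁ = 224.10/0.85 = 263.65 mm; ε'_s = 0.003(c − d')/c = 0.0024 ≥ f_y/E_s = 0.0021, so compression steel does yield.
M_n = (A_s − A'_s) f_y (d − a/2) + A'_s f_y (d − d') = [1928640 × (750 − 112.05) + 347760 × (750 − 52)] × 10⁻⁶ = 1230.38 + 242.74 = 1473.12 kN·m.

M_n ≈ 1470 kN·m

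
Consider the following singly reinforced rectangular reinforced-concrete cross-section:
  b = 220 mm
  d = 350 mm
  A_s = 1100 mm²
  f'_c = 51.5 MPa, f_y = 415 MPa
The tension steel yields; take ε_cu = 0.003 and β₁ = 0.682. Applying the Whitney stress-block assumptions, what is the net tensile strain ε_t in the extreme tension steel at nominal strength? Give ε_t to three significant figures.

a = A_s f_y/(0.85 f'_c b) = 47.40 mm.
β₁ = 0.682, so c = a/β₁ = 47.40/0.682 = 69.50 mm.
From the linear strain diagram with ε_cu = 0.003: ε_t = 0.003 (d − c)/c = 0.003 × (350 − 69.50)/69.50 = 0.0121.
Since ε_t ≥ 0.005, the section is tension-controlled.

ε_t ≈ 0.0121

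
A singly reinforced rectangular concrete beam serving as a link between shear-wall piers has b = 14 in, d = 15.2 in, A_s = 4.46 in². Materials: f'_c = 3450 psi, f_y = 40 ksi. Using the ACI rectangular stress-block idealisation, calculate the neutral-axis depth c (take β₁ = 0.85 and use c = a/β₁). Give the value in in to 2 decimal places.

T = A_s f_y = 4.46 × 40 = 178.4 kips.
a = T/(0.85 f'_c b) = 178.4/(0.85 × 3.45 × 14) = 4.3454 in.
With β₁ = 0.85, c = a/β₁ = 4.3454/0.85 = 5.11 in.

c ≈ 5.11 in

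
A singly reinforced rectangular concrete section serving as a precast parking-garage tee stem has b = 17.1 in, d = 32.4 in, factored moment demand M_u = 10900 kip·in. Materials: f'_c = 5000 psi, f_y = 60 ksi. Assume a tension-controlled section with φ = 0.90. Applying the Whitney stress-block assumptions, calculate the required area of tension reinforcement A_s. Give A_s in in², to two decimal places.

A_s ≈ 6.82 in²

M_n = M_u/φ = 10900/0.90 = 12111.1 kip·in.
From M_n = 0.85 f'_c a b (d − a/2):
a = d − √(d² − 2M_n/(0.85 f'_c b)) = 32.4 − √(32.4² − 2 × 12111.1/(0.85 × 5 × 17.1)) = 5.633 in.
A_s = 0.85 f'_c a b / f_y = 0.85 × 5 × 5.633 × 17.1 / 60 = 6.823 in².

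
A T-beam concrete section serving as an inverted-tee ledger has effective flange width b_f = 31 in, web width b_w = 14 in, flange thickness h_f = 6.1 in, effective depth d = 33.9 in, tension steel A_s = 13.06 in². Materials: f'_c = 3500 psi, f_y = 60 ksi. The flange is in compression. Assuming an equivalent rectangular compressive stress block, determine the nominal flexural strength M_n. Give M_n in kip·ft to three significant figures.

M_n ≈ 1910 kip·ft

Tension: T = A_s f_y = 13.06 × 60 = 783.6 kips.
Try a within the flange: a = T/(0.85 f'_c b_f) = 783.6/(0.85 × 3.5 × 31) = 8.497 in.
a = 8.497 > h_f = 6.1 in: the block extends into the web. Split into flange-overhang and web parts.
C_f = 0.85 f'_c (b_f − b_w) h_f = 0.85 × 3.5 × (31 − 14) × 6.1 = 308.5 kips.
Remaining web compression depth: a_w = (T − C_f)/(0.85 f'_c b_w) = (783.6 − 308.5)/(0.85 × 3.5 × 14) = 11.407 in.
M_n = C_f(d − h_f/2) + (T − C_f)(d − a_w/2) = 308.5 × (33.9 − 3.05) + 475.1 × (33.9 − 5.7035) = 9517.2 + 13396.2 = 22913.4 kip·in.
M_n = 22913.4/12 = 1909.45 kip·ft.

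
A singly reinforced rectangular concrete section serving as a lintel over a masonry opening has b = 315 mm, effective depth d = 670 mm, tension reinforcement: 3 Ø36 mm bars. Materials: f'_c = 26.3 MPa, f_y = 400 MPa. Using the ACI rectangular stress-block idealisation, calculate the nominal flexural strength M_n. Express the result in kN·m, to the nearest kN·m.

M_n ≈ 713 kN·m

A_s = 3 × 1018 = 3054 mm².
T = A_s f_y = 3054 × 400 = 1221600 N = 1221.6 kN.
From C = T: a = T/(0.85 f'_c b) = 1221600/(0.85 × 26.3 × 315) = 173.48 mm.
M_n = T(d − a/2) = 1221.6 kN × (670 − 86.74) mm = 712.51 kN·m.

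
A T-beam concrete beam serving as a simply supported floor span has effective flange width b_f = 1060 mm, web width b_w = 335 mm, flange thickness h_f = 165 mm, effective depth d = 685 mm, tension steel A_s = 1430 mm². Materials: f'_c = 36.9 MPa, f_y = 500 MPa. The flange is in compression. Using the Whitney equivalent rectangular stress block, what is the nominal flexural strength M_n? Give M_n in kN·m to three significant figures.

Tension: T = A_s f_y = 1430 × 500 = 715000 N.
Try a within the flange: a = T/(0.85 f'_c b_f) = 715000/(0.85 × 36.9 × 1060) = 21.51 mm.
Since a = 21.51 ≤ h_f = 165 mm, the stress block lies entirely in the flange; analyse as a rectangular beam of width b_f.
M_n = T(d − a/2) = 715000 × (685 − 10.755) = 482.09 × 10⁶ N·mm.
M_n = 482.09 kN·m.

M_n ≈ 482 kN·m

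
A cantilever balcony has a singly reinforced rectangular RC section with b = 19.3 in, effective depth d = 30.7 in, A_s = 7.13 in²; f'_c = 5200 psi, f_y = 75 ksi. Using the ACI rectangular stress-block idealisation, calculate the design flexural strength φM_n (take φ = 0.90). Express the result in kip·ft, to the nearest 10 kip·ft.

T = A_s f_y = 7.13 × 75 = 534.75 kips.
a = T/(0.85 f'_c b) = 534.75/(0.85 × 5.2 × 19.3) = 6.269 in.
M_n = T(d − a/2) = 534.75 × (30.7 − 3.1345) = 14740.7 kip·in = 14740.7/12 = 1228.39 kip·ft.
φM_n = 0.90 × 1228.39 = 1105.55 kip·ft.

φM_n ≈ 1110 kip·ft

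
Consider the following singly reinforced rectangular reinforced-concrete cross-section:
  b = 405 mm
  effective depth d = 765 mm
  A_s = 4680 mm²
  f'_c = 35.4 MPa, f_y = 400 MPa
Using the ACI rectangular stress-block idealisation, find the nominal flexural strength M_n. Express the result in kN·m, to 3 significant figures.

T = A_s f_y = 4680 × 400 = 1872000 N = 1872 kN.
From C = T: a = T/(0.85 f'_c b) = 1872000/(0.85 × 35.4 × 405) = 153.61 mm.
M_n = T(d − a/2) = 1872 kN × (765 − 76.805) mm = 1288.30 kN·m.

M_n ≈ 1290 kN·m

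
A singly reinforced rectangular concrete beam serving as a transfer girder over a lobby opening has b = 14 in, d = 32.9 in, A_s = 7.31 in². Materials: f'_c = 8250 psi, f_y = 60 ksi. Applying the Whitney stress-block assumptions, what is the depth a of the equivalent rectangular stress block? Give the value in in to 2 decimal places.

T = A_s f_y = 7.31 × 60 = 438.6 kips.
a = T/(0.85 f'_c b) = 438.6/(0.85 × 8.25 × 14) = 4.47 in.

a ≈ 4.47 in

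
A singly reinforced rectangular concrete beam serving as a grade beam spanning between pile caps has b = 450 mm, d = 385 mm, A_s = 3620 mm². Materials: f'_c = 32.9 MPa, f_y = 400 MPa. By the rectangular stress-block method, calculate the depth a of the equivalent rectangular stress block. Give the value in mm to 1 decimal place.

T = A_s f_y = 3620 × 400 = 1448000 N = 1448 kN.
Setting C = 0.85 f'_c a b equal to T: a = 1448000/(0.85 × 32.9 × 450) = 115.1 mm.

a ≈ 115.1 mm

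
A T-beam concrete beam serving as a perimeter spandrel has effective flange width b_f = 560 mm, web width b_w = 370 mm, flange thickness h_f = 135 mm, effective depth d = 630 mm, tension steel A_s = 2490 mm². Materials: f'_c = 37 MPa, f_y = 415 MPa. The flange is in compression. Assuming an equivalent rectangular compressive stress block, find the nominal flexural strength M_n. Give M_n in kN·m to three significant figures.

Tension: T = A_s f_y = 2490 × 415 = 1033350 N.
Try a within the flange: a = T/(0.85 f'_c b_f) = 1033350/(0.85 × 37 × 560) = 58.67 mm.
Since a = 58.67 ≤ h_f = 135 mm, the stress block lies entirely in the flange; analyse as a rectangular beam of width b_f.
M_n = T(d − a/2) = 1033350 × (630 − 29.335) = 620.70 × 10⁶ N·mm.
M_n = 620.70 kN·m.

M_n ≈ 621 kN·m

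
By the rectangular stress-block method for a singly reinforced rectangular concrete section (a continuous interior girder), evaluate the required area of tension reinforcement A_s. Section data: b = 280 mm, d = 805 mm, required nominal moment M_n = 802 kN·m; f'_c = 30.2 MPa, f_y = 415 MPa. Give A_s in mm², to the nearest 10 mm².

With M_n = 0.85 f'_c a b (d − a/2), solve the quadratic for a:
a = d − √(d² − 2M_n/(0.85 f'_c b)) = 805 − √(805² − 2 × 802×10⁶/(0.85 × 30.2 × 280)) = 153.18 mm.
A_s = 0.85 f'_c a b / f_y = 0.85 × 30.2 × 153.18 × 280 / 415 = 2653.0 mm².

A_s ≈ 2650 mm²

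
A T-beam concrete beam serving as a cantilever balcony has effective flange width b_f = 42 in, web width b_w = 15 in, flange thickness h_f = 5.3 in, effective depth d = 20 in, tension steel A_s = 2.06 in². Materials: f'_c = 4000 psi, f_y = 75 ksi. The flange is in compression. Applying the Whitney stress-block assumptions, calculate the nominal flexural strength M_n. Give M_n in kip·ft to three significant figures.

M_n ≈ 251 kip·ft

Tension: T = A_s f_y = 2.06 × 75 = 154.5 kips.
Try a within the flange: a = T/(0.85 f'_c b_f) = 154.5/(0.85 × 4 × 42) = 1.082 in.
Since a = 1.082 ≤ h_f = 5.3 in, the stress block lies entirely in the flange; analyse as a rectangular beam of width b_f.
M_n = T(d − a/2) = 154.5 × (20 − 0.541) = 3006.4 kip·in.
M_n = 3006.4/12 = 250.53 kip·ft.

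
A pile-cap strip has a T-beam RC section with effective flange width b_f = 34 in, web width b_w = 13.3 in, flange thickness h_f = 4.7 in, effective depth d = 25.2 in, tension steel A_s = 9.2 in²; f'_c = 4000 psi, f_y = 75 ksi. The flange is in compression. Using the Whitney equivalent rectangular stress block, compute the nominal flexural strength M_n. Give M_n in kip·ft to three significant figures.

M_n ≈ 1270 kip·ft

Tension: T = A_s f_y = 9.2 × 75 = 690 kips.
Try a within the flange: a = T/(0.85 f'_c b_f) = 690/(0.85 × 4 × 34) = 5.969 in.
a = 5.969 > h_f = 4.7 in: the block extends into the web. Split into flange-overhang and web parts.
C_f = 0.85 f'_c (b_f − b_w) h_f = 0.85 × 4 × (34 − 13.3) × 4.7 = 330.8 kips.
Remaining web compression depth: a_w = (T − C_f)/(0.85 f'_c b_w) = (690 − 330.8)/(0.85 × 4 × 13.3) = 7.943 in.
M_n = C_f(d − h_f/2) + (T − C_f)(d − a_w/2) = 330.8 × (25.2 − 2.35) + 359.2 × (25.2 − 3.9715) = 7558.8 + 7625.3 = 15184.1 kip·in.
M_n = 15184.1/12 = 1265.34 kip·ft.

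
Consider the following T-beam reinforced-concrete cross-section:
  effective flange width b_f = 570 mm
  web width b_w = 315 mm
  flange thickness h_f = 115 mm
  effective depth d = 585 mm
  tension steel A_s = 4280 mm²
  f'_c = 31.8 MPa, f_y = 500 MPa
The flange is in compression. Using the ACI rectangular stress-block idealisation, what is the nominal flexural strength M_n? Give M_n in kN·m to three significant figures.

Tension: T = A_s f_y = 4280 × 500 = 2140000 N.
Try a within the flange: a = T/(0.85 f'_c b_f) = 2140000/(0.85 × 31.8 × 570) = 138.90 mm.
a = 138.90 > h_f = 115 mm: the block extends into the web. Split into flange-overhang and web parts.
C_f = 0.85 f'_c (b_f − b_w) h_f = 0.85 × 31.8 × (570 − 315) × 115 = 792655 N.
Remaining web compression depth: a_w = (T − C_f)/(0.85 f'_c b_w) = (2140000 − 792655)/(0.85 × 31.8 × 315) = 158.24 mm.
M_n = C_f(d − h_f/2) + (T − C_f)(d − a_w/2) = 792655 × (585 − 57.5) + 1347345 × (585 − 79.12) = 418.13 + 681.59 = 1099.72 × 10⁶ N·mm.
M_n = 1099.72 kN·m.

M_n ≈ 1100 kN·m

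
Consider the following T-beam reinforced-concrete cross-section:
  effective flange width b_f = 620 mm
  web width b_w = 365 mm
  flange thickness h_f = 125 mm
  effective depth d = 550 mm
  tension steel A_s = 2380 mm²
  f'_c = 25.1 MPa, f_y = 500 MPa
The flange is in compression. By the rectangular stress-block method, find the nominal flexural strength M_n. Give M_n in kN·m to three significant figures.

M_n ≈ 601 kN·m

Tension: T = A_s f_y = 2380 × 500 = 1190000 N.
Try a within the flange: a = T/(0.85 f'_c b_f) = 1190000/(0.85 × 25.1 × 620) = 89.96 mm.
Since a = 89.96 ≤ h_f = 125 mm, the stress block lies entirely in the flange; analyse as a rectangular beam of width b_f.
M_n = T(d − a/2) = 1190000 × (550 − 44.98) = 600.97 × 10⁶ N·mm.
M_n = 600.97 kN·m.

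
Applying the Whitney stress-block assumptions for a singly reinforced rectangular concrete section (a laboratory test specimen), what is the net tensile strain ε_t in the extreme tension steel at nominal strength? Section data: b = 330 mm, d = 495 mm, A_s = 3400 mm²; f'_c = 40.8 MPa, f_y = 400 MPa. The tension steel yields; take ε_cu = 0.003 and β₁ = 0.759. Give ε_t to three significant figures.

ε_t ≈ 0.00648

a = A_s f_y/(0.85 f'_c b) = 118.84 mm.
β₁ = 0.759, so c = a/β₁ = 118.84/0.759 = 156.57 mm.
From the linear strain diagram with ε_cu = 0.003: ε_t = 0.003 (d − c)/c = 0.003 × (495 − 156.57)/156.57 = 0.00648.
Since ε_t ≥ 0.005, the section is tension-controlled.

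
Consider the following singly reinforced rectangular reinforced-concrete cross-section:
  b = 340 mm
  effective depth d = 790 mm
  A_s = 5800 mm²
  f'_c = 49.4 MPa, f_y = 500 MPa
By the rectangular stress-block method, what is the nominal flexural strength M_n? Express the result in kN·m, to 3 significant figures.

T = A_s f_y = 5800 × 500 = 2900000 N = 2900 kN.
From C = T: a = T/(0.85 f'_c b) = 2900000/(0.85 × 49.4 × 340) = 203.13 mm.
M_n = T(d − a/2) = 2900 kN × (790 − 101.565) mm = 1996.46 kN·m.

M_n ≈ 2000 kN·m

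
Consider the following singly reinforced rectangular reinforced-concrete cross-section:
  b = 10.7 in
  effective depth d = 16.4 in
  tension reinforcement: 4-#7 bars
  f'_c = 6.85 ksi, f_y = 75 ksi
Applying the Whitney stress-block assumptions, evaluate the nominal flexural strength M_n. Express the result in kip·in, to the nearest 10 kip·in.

M_n ≈ 2690 kip·in

A_s = 4 × 0.6 = 2.4 in².
T = A_s f_y = 2.4 × 75 = 180 kips.
a = T/(0.85 f'_c b) = 180/(0.85 × 6.85 × 10.7) = 2.889 in.
M_n = T(d − a/2) = 180 × (16.4 − 1.4445) = 2692.0 kip·in.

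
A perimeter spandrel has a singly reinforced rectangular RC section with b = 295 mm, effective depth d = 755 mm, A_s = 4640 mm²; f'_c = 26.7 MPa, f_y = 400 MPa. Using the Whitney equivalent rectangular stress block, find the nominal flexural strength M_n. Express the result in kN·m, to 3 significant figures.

T = A_s f_y = 4640 × 400 = 1856000 N = 1856 kN.
From C = T: a = T/(0.85 f'_c b) = 1856000/(0.85 × 26.7 × 295) = 277.22 mm.
M_n = T(d − a/2) = 1856 kN × (755 − 138.61) mm = 1144.02 kN·m.

M_n ≈ 1140 kN·m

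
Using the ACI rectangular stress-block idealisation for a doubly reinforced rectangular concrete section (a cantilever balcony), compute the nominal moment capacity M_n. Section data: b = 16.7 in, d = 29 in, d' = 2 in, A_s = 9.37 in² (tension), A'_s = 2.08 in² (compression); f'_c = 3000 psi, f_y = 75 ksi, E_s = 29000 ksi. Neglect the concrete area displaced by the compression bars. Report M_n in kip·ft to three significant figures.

Assume both steels yield.
a = (A_s − A'_s) f_y/(0.85 f'_c b) = (9.37 − 2.08) × 75/(0.85 × 3 × 16.7) = 12.839 in.
c = a/β₁ = 12.839/0.85 = 15.105 in; ε'_s = 0.003(c − d')/c = 0.0026 ≥ ε_y = 0.0026, so the compression steel yields.
M_n = (A_s − A'_s) f_y (d − a/2) + A'_s f_y (d − d') = 546.75 × (29 − 6.4195) + 156 × (29 − 2) = 12345.9 + 4212.0 = 16557.9 kip·in = 16557.9/12 = 1379.83 kip·ft.

M_n ≈ 1380 kip·ft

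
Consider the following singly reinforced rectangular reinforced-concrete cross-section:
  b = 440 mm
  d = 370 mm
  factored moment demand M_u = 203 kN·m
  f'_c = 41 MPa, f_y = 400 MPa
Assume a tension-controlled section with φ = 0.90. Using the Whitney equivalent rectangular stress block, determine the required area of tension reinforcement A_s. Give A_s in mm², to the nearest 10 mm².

A_s ≈ 1620 mm²

M_n = M_u/φ = 203/0.90 = 225.556 kN·m.
With M_n = 0.85 f'_c a b (d − a/2), solve the quadratic for a:
a = d − √(d² − 2M_n/(0.85 f'_c b)) = 370 − √(370² − 2 × 225.556×10⁶/(0.85 × 41 × 440)) = 42.16 mm.
A_s = 0.85 f'_c a b / f_y = 0.85 × 41 × 42.16 × 440 / 400 = 1616.2 mm².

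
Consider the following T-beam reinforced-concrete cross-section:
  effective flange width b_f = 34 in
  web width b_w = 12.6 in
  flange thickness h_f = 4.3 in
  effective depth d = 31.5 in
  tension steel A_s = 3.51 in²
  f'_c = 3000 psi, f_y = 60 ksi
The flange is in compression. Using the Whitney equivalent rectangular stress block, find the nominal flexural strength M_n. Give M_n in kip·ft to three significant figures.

M_n ≈ 532 kip·ft

Tension: T = A_s f_y = 3.51 × 60 = 210.6 kips.
Try a within the flange: a = T/(0.85 f'_c b_f) = 210.6/(0.85 × 3 × 34) = 2.429 in.
Since a = 2.429 ≤ h_f = 4.3 in, the stress block lies entirely in the flange; analyse as a rectangular beam of width b_f.
M_n = T(d − a/2) = 210.6 × (31.5 − 1.2145) = 6378.1 kip·in.
M_n = 6378.1/12 = 531.51 kip·ft.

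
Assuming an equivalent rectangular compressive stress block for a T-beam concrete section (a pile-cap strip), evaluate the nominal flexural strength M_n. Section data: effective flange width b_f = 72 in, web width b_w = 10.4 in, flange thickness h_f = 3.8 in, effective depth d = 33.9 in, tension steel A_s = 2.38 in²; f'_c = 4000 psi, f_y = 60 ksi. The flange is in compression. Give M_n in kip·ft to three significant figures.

Tension: T = A_s f_y = 2.38 × 60 = 142.8 kips.
Try a within the flange: a = T/(0.85 f'_c b_f) = 142.8/(0.85 × 4 × 72) = 0.583 in.
Since a = 0.583 ≤ h_f = 3.8 in, the stress block lies entirely in the flange; analyse as a rectangular beam of width b_f.
M_n = T(d − a/2) = 142.8 × (33.9 − 0.2915) = 4799.3 kip·in.
M_n = 4799.3/12 = 399.94 kip·ft.

M_n ≈ 400 kip·ft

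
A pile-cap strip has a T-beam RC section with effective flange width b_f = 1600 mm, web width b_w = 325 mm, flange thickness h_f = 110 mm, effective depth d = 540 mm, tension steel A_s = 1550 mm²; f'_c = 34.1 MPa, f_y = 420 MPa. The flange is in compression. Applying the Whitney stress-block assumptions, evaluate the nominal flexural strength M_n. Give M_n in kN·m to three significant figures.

M_n ≈ 347 kN·m

Tension: T = A_s f_y = 1550 × 420 = 651000 N.
Try a within the flange: a = T/(0.85 f'_c b_f) = 651000/(0.85 × 34.1 × 1600) = 14.04 mm.
Since a = 14.04 ≤ h_f = 110 mm, the stress block lies entirely in the flange; analyse as a rectangular beam of width b_f.
M_n = T(d − a/2) = 651000 × (540 − 7.02) = 346.97 × 10⁶ N·mm.
M_n = 346.97 kN·m.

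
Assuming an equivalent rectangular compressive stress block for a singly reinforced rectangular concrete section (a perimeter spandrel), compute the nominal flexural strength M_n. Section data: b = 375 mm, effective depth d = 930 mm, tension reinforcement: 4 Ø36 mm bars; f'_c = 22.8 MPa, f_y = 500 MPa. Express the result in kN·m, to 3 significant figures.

A_s = 4 × 1018 = 4072 mm².
T = A_s f_y = 4072 × 500 = 2036000 N = 2036 kN.
From C = T: a = T/(0.85 f'_c b) = 2036000/(0.85 × 22.8 × 375) = 280.15 mm.
M_n = T(d − a/2) = 2036 kN × (930 − 140.075) mm = 1608.29 kN·m.

M_n ≈ 1610 kN·m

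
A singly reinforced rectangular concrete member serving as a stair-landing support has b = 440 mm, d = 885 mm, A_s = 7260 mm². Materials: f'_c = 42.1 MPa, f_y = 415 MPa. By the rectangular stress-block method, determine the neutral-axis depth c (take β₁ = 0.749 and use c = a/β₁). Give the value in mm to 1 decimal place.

c ≈ 255.5 mm

T = A_s f_y = 7260 × 415 = 3012900 N = 3012.9 kN.
Setting C = 0.85 f'_c a b equal to T: a = 3012900/(0.85 × 42.1 × 440) = 191.351 mm.
With β₁ = 0.749, c = a/β₁ = 191.351/0.749 = 255.5 mm.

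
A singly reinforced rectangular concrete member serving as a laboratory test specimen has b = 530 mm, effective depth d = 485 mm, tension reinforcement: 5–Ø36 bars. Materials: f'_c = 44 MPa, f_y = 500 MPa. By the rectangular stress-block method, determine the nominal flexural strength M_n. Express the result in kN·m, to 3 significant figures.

M_n ≈ 1070 kN·m

A_s = 5 × 1018 = 5090 mm².
T = A_s f_y = 5090 × 500 = 2545000 N = 2545 kN.
From C = T: a = T/(0.85 f'_c b) = 2545000/(0.85 × 44 × 530) = 128.39 mm.
M_n = T(d − a/2) = 2545 kN × (485 − 64.195) mm = 1070.95 kN·m.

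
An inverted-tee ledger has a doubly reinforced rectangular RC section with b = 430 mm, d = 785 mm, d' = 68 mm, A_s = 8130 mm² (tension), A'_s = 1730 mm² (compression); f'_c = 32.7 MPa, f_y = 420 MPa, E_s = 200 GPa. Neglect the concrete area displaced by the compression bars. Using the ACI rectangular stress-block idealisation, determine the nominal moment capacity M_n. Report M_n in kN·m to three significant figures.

Assume both tension and compression steel yield.
Net tension couple steel: A_s − A'_s = 6400 mm².
a = (A_s − A'_s) f_y / (0.85 f'_c b) = 2688000/(0.85 × 32.7 × 430) = 224.90 mm.
c = a/β₁ = 224.90/0.816 = 275.61 mm; ε'_s = 0.003(c − d')/c = 0.0023 ≥ f_y/E_s = 0.0021, so compression steel does yield.
M_n = (A_s − A'_s) f_y (d − a/2) + A'_s f_y (d − d') = [2688000 × (785 − 112.45) + 726600 × (785 − 68)] × 10⁻⁶ = 1807.81 + 520.97 = 2328.78 kN·m.

M_n ≈ 2330 kN·m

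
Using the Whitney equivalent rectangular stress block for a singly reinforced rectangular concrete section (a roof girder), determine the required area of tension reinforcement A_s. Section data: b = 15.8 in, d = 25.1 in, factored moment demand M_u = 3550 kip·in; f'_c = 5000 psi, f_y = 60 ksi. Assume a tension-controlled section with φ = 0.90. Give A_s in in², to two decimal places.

A_s ≈ 2.75 in²

M_n = M_u/φ = 3550/0.90 = 3944.44 kip·in.
From M_n = 0.85 f'_c a b (d − a/2):
a = d − √(d² − 2M_n/(0.85 f'_c b)) = 25.1 − √(25.1² − 2 × 3944.44/(0.85 × 5 × 15.8)) = 2.461 in.
A_s = 0.85 f'_c a b / f_y = 0.85 × 5 × 2.461 × 15.8 / 60 = 2.754 in².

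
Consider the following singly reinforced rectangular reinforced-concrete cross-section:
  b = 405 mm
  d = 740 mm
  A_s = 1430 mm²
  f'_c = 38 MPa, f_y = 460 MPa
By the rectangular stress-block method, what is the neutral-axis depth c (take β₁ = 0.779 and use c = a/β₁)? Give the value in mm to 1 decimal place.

c ≈ 64.6 mm

T = A_s f_y = 1430 × 460 = 657800 N = 657.8 kN.
Setting C = 0.85 f'_c a b equal to T: a = 657800/(0.85 × 38 × 405) = 50.285 mm.
With β₁ = 0.779, c = a/β₁ = 50.285/0.779 = 64.6 mm.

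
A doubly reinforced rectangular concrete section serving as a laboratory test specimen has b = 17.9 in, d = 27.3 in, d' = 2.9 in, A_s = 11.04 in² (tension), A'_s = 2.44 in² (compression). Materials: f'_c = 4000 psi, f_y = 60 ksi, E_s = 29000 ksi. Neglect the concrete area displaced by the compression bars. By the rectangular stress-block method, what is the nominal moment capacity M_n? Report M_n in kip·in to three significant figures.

Assume both steels yield.
a = (A_s − A'_s) f_y/(0.85 f'_c b) = (11.04 − 2.44) × 60/(0.85 × 4 × 17.9) = 8.478 in.
c = a/β₁ = 8.478/0.85 = 9.974 in; ε'_s = 0.003(c − d')/c = 0.0021 ≥ ε_y = 0.0021, so the compression steel yields.
M_n = (A_s − A'_s) f_y (d − a/2) + A'_s f_y (d − d') = 516 × (27.3 − 4.239) + 146.4 × (27.3 − 2.9) = 11899.5 + 3572.2 = 15471.7 kip·in.

M_n ≈ 15500 kip·in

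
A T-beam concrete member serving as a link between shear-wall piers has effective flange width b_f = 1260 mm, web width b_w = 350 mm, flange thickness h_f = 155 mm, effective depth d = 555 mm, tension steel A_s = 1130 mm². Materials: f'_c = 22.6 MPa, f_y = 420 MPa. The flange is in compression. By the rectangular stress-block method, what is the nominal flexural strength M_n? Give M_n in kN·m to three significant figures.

Tension: T = A_s f_y = 1130 × 420 = 474600 N.
Try a within the flange: a = T/(0.85 f'_c b_f) = 474600/(0.85 × 22.6 × 1260) = 19.61 mm.
Since a = 19.61 ≤ h_f = 155 mm, the stress block lies entirely in the flange; analyse as a rectangular beam of width b_f.
M_n = T(d − a/2) = 474600 × (555 − 9.805) = 258.75 × 10⁶ N·mm.
M_n = 258.75 kN·m.

M_n ≈ 259 kN·m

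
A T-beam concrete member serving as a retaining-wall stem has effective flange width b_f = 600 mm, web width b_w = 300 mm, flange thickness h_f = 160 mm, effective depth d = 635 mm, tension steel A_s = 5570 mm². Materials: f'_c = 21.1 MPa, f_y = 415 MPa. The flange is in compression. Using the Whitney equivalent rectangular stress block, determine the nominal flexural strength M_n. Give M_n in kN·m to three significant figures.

M_n ≈ 1200 kN·m

Tension: T = A_s f_y = 5570 × 415 = 2311550 N.
Try a within the flange: a = T/(0.85 f'_c b_f) = 2311550/(0.85 × 21.1 × 600) = 214.81 mm.
a = 214.81 > h_f = 160 mm: the block extends into the web. Split into flange-overhang and web parts.
C_f = 0.85 f'_c (b_f − b_w) h_f = 0.85 × 21.1 × (600 − 300) × 160 = 860880 N.
Remaining web compression depth: a_w = (T − C_f)/(0.85 f'_c b_w) = (2311550 − 860880)/(0.85 × 21.1 × 300) = 269.62 mm.
M_n = C_f(d − h_f/2) + (T − C_f)(d − a_w/2) = 860880 × (635 − 80) + 1450670 × (635 − 134.81) = 477.79 + 725.61 = 1203.40 × 10⁶ N·mm.
M_n = 1203.40 kN·m.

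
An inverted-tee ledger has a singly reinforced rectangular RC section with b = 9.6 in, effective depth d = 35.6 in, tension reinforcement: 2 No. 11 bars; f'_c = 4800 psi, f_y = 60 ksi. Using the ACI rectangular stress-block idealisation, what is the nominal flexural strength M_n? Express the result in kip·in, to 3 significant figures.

A_s = 2 × 1.56 = 3.12 in².
T = A_s f_y = 3.12 × 60 = 187.2 kips.
a = T/(0.85 f'_c b) = 187.2/(0.85 × 4.8 × 9.6) = 4.779 in.
M_n = T(d − a/2) = 187.2 × (35.6 − 2.3895) = 6217.0 kip·in.

M_n ≈ 6220 kip·in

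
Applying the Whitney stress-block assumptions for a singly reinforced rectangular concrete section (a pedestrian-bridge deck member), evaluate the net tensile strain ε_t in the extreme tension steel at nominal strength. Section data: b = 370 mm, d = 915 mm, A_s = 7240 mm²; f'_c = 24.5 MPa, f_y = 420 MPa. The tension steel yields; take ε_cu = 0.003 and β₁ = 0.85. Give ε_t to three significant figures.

ε_t ≈ 0.00291

a = A_s f_y/(0.85 f'_c b) = 394.64 mm.
β₁ = 0.85, so c = a/β₁ = 394.64/0.85 = 464.28 mm.
From the linear strain diagram with ε_cu = 0.003: ε_t = 0.003 (d − c)/c = 0.003 × (915 − 464.28)/464.28 = 0.00291.
ε_t < 0.004 — the section is over-reinforced for flexure under ACI limits.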